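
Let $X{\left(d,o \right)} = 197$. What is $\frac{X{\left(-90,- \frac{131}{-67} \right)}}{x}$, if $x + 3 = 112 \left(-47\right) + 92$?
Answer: $- \frac{197}{5175} \approx -0.038068$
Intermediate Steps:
$x = -5175$ ($x = -3 + \left(112 \left(-47\right) + 92\right) = -3 + \left(-5264 + 92\right) = -3 - 5172 = -5175$)
$\frac{X{\left(-90,- \frac{131}{-67} \right)}}{x} = \frac{197}{-5175} = 197 \left(- \frac{1}{5175}\right) = - \frac{197}{5175}$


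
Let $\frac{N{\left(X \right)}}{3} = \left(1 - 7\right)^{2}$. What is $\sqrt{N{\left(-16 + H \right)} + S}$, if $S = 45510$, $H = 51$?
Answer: $\sqrt{45618} \approx 213.58$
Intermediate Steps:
$N{\left(X \right)} = 108$ ($N{\left(X \right)} = 3 \left(1 - 7\right)^{2} = 3 \left(-6\right)^{2} = 3 \cdot 36 = 108$)
$\sqrt{N{\left(-16 + H \right)} + S} = \sqrt{108 + 45510} = \sqrt{45618}$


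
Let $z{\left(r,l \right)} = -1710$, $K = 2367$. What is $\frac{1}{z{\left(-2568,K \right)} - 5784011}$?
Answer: $- \frac{1}{5785721} \approx -1.7284 \cdot 10^{-7}$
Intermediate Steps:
$\frac{1}{z{\left(-2568,K \right)} - 5784011} = \frac{1}{-1710 - 5784011} = \frac{1}{-5785721} = - \frac{1}{5785721}$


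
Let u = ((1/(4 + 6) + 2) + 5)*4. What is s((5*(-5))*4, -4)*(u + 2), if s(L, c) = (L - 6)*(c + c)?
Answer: 128896/5 ≈ 25779.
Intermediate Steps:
s(L, c) = 2*c*(-6 + L) (s(L, c) = (-6 + L)*(2*c) = 2*c*(-6 + L))
u = 142/5 (u = ((1/10 + 2) + 5)*4 = ((⅒ + 2) + 5)*4 = (21/10 + 5)*4 = (71/10)*4 = 142/5 ≈ 28.400)
s((5*(-5))*4, -4)*(u + 2) = (2*(-4)*(-6 + (5*(-5))*4))*(142/5 + 2) = (2*(-4)*(-6 - 25*4))*(152/5) = (2*(-4)*(-6 - 100))*(152/5) = (2*(-4)*(-106))*(152/5) = 848*(152/5) = 128896/5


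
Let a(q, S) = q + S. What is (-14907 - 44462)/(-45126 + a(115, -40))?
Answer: 59369/45051 ≈ 1.3178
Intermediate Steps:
a(q, S) = S + q
(-14907 - 44462)/(-45126 + a(115, -40)) = (-14907 - 44462)/(-45126 + (-40 + 115)) = -59369/(-45126 + 75) = -59369/(-45051) = -59369*(-1/45051) = 59369/45051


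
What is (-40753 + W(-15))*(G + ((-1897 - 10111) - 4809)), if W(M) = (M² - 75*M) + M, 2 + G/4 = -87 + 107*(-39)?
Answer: 1334890570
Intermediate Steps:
G = -17048 (G = -8 + 4*(-87 + 107*(-39)) = -8 + 4*(-87 - 4173) = -8 + 4*(-4260) = -8 - 17040 = -17048)
W(M) = M² - 74*M
(-40753 + W(-15))*(G + ((-1897 - 10111) - 4809)) = (-40753 - 15*(-74 - 15))*(-17048 + ((-1897 - 10111) - 4809)) = (-40753 - 15*(-89))*(-17048 + (-12008 - 4809)) = (-40753 + 1335)*(-17048 - 16817) = -39418*(-33865) = 1334890570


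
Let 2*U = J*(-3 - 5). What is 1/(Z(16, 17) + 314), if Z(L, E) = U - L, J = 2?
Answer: 1/290 ≈ 0.0034483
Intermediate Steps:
U = -8 (U = (2*(-3 - 5))/2 = (2*(-8))/2 = (½)*(-16) = -8)
Z(L, E) = -8 - L
1/(Z(16, 17) + 314) = 1/((-8 - 1*16) + 314) = 1/((-8 - 16) + 314) = 1/(-24 + 314) = 1/290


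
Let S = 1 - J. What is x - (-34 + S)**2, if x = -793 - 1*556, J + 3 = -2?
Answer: -2133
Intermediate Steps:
J = -5 (J = -3 - 2 = -5)
x = -1349 (x = -793 - 556 = -1349)
S = 6 (S = 1 - 1*(-5) = 1 + 5 = 6)
x - (-34 + S)**2 = -1349 - (-34 + 6)**2 = -1349 - 1*(-28)**2 = -1349 - 1*784 = -1349 - 784 = -2133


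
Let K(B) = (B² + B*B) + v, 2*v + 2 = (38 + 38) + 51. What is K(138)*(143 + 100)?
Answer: 18541143/2 ≈ 9.2706e+6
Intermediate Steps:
v = 125/2 (v = -1 + ((38 + 38) + 51)/2 = -1 + (76 + 51)/2 = -1 + (½)*127 = -1 + 127/2 = 125/2 ≈ 62.500)
K(B) = 125/2 + 2*B² (K(B) = (B² + B*B) + 125/2 = (B² + B²) + 125/2 = 2*B² + 125/2 = 125/2 + 2*B²)
K(138)*(143 + 100) = (125/2 + 2*138²)*(143 + 100) = (125/2 + 2*19044)*243 = (125/2 + 38088)*243 = (76301/2)*243 = 18541143/2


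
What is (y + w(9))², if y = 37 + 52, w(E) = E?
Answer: 9604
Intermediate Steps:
y = 89
(y + w(9))² = (89 + 9)² = 98² = 9604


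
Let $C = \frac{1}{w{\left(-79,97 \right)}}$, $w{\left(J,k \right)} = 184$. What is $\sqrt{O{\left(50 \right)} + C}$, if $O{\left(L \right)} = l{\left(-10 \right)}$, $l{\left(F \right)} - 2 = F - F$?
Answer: $\frac{3 \sqrt{1886}}{92} \approx 1.4161$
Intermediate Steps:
$l{\left(F \right)} = 2$ ($l{\left(F \right)} = 2 + \left(F - F\right) = 2 + 0 = 2$)
$O{\left(L \right)} = 2$
$C = \frac{1}{184} \approx 0.0054348$
$\sqrt{O{\left(50 \right)} + C} = \sqrt{2 + \frac{1}{184}} = \sqrt{\frac{369}{184}} = \frac{3 \sqrt{1886}}{92}$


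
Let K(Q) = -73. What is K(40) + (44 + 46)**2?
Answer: 8027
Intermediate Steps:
K(40) + (44 + 46)**2 = -73 + (44 + 46)**2 = -73 + 90**2 = -73 + 8100 = 8027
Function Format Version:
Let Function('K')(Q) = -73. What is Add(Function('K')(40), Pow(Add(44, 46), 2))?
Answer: 8027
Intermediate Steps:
Add(Function('K')(40), Pow(Add(44, 46), 2)) = Add(-73, Pow(Add(44, 46), 2)) = Add(-73, Pow(90, 2)) = Add(-73, 8100) = 8027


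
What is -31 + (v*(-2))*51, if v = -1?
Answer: 71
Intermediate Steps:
-31 + (v*(-2))*51 = -31 - 1*(-2)*51 = -31 + 2*51 = -31 + 102 = 71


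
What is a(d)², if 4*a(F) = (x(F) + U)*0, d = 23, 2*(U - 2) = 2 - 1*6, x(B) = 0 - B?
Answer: 0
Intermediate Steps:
x(B) = -B
U = 0 (U = 2 + (2 - 1*6)/2 = 2 + (2 - 6)/2 = 2 + (½)*(-4) = 2 - 2 = 0)
a(F) = 0 (a(F) = ((-F + 0)*0)/4 = (-F*0)/4 = (¼)*0 = 0)
a(d)² = 0² = 0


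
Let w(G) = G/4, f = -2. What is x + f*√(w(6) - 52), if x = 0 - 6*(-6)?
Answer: 36 - I*√202 ≈ 36.0 - 14.213*I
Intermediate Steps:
w(G) = G/4 (w(G) = G*(¼) = G/4)
x = 36 (x = 0 + 36 = 36)
x + f*√(w(6) - 52) = 36 - 2*√((¼)*6 - 52) = 36 - 2*√(3/2 - 52) = 36 - I*√202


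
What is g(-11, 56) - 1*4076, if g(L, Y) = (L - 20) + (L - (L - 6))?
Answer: -4101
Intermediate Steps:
g(L, Y) = -14 + L (g(L, Y) = (-20 + L) + (L - (-6 + L)) = (-20 + L) + (L + (6 - L)) = (-20 + L) + 6 = -14 + L)
g(-11, 56) - 1*4076 = (-14 - 11) - 1*4076 = -25 - 4076 = -4101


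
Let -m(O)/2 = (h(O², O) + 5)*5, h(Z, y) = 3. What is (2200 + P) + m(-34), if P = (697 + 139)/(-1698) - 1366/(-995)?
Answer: 1791624424/844755 ≈ 2120.9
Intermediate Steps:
m(O) = -80 (m(O) = -2*(3 + 5)*5 = -16*5 = -2*40 = -80)
P = 743824/844755 (P = 836*(-1/1698) - 1366*(-1/995) = -418/849 + 1366/995 = 743824/844755 ≈ 0.88052)
(2200 + P) + m(-34) = (2200 + 743824/844755) - 80 = 1859204824/844755 - 80 = 1791624424/844755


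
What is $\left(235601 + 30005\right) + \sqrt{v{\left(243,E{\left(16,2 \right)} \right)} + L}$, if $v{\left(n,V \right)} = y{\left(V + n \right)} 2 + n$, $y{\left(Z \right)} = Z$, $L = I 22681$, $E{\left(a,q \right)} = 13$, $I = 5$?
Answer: $265606 + 4 \sqrt{7135} \approx 2.6594 \cdot 10^{5}$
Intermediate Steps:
$L = 113405$ ($L = 5 \cdot 22681 = 113405$)
$v{\left(n,V \right)} = 2 V + 3 n$ ($v{\left(n,V \right)} = \left(V + n\right) 2 + n = \left(2 V + 2 n\right) + n = 2 V + 3 n$)
$\left(235601 + 30005\right) + \sqrt{v{\left(243,E{\left(16,2 \right)} \right)} + L} = \left(235601 + 30005\right) + \sqrt{\left(2 \cdot 13 + 3 \cdot 243\right) + 113405} = 265606 + \sqrt{\left(26 + 729\right) + 113405} = 265606 + \sqrt{755 + 113405} = 265606 + \sqrt{114160} = 265606 + 4 \sqrt{7135}$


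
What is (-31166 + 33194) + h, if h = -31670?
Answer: -29642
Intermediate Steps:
(-31166 + 33194) + h = (-31166 + 33194) - 31670 = 2028 - 31670 = -29642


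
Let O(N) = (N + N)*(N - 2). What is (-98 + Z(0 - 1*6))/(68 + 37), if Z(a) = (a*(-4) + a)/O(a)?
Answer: -313/336 ≈ -0.93155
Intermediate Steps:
O(N) = 2*N*(-2 + N) (O(N) = (2*N)*(-2 + N) = 2*N*(-2 + N))
Z(a) = -3/(2*(-2 + a)) (Z(a) = (a*(-4) + a)/((2*a*(-2 + a))) = (-4*a + a)*(1/(2*a*(-2 + a))) = (-3*a)*(1/(2*a*(-2 + a))) = -3/(2*(-2 + a)))
(-98 + Z(0 - 1*6))/(68 + 37) = (-98 - 3/(-4 + 2*(0 - 1*6)))/(68 + 37) = (-98 - 3/(-4 + 2*(0 - 6)))/105 = (-98 - 3/(-4 + 2*(-6)))/105 = (-98 - 3/(-4 - 12))/105 = (-98 - 3/(-16))/105 = (-98 - 3*(-1/16))/105 = (-98 + 3/16)/105 = (1/105)*(-1565/16) = -313/336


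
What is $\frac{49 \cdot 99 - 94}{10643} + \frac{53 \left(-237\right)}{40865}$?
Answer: $\frac{60708082}{434926195} \approx 0.13958$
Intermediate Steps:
$\frac{49 \cdot 99 - 94}{10643} + \frac{53 \left(-237\right)}{40865} = \left(4851 - 94\right) \frac{1}{10643} - \frac{12561}{40865} = 4757 \cdot \frac{1}{10643} - \frac{12561}{40865} = \frac{4757}{10643} - \frac{12561}{40865} = \frac{60708082}{434926195}$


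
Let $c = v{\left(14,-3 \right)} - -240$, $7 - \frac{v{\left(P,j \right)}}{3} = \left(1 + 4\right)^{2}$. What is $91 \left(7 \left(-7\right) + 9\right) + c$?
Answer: $-3454$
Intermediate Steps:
$v{\left(P,j \right)} = -54$ ($v{\left(P,j \right)} = 21 - 3 \left(1 + 4\right)^{2} = 21 - 3 \cdot 5^{2} = 21 - 75 = -54$)
$c = 186$ ($c = -54 - -240 = -54 + 240 = 186$)
$91 \left(7 \left(-7\right) + 9\right) + c = 91 \left(7 \left(-7\right) + 9\right) + 186 = 91 \left(-49 + 9\right) + 186 = 91 \left(-40\right) + 186 = -3640 + 186 = -3454$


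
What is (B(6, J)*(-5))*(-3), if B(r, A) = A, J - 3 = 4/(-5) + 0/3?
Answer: 33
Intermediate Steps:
J = 11/5 (J = 3 + (4/(-5) + 0/3) = 3 + (4*(-1/5) + 0*(1/3)) = 3 + (-4/5 + 0) = 3 - 4/5 = 11/5 ≈ 2.2000)
(B(6, J)*(-5))*(-3) = ((11/5)*(-5))*(-3) = -11*(-3) = 33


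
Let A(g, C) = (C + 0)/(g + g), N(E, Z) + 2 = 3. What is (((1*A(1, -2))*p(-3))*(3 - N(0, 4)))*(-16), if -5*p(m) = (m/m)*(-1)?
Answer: 32/5 ≈ 6.4000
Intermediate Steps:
p(m) = ⅕ (p(m) = -m/m*(-1)/5 = -(-1)/5 = -⅕*(-1) = ⅕)
N(E, Z) = 1 (N(E, Z) = -2 + 3 = 1)
A(g, C) = C/(2*g) (A(g, C) = C/((2*g)) = C*(1/(2*g)) = C/(2*g))
(((1*A(1, -2))*p(-3))*(3 - N(0, 4)))*(-16) = (((1*((½)*(-2)/1))*(⅕))*(3 - 1*1))*(-16) = (((1*((½)*(-2)*1))*(⅕))*(3 - 1))*(-16) = (((1*(-1))*(⅕))*2)*(-16) = (-1*⅕*2)*(-16) = -⅕*2*(-16) = -⅖*(-16) = 32/5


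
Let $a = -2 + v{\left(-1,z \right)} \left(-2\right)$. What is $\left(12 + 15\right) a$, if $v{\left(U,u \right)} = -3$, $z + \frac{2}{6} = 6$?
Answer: $108$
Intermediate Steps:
$z = \frac{17}{3}$ ($z = - \frac{1}{3} + 6 = \frac{17}{3} \approx 5.6667$)
$a = 4$ ($a = -2 - -6 = -2 + 6 = 4$)
$\left(12 + 15\right) a = \left(12 + 15\right) 4 = 27 \cdot 4 = 108$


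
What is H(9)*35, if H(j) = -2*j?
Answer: -630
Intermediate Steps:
H(9)*35 = -2*9*35 = -18*35 = -630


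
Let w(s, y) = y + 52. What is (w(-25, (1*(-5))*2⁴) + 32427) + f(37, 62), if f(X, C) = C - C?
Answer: 32399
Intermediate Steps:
f(X, C) = 0
w(s, y) = 52 + y
(w(-25, (1*(-5))*2⁴) + 32427) + f(37, 62) = ((52 + (1*(-5))*2⁴) + 32427) + 0 = ((52 - 5*16) + 32427) + 0 = ((52 - 80) + 32427) + 0 = (-28 + 32427) + 0 = 32399 + 0 = 32399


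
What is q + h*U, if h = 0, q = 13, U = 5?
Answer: 13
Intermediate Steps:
q + h*U = 13 + 0*5 = 13 + 0 = 13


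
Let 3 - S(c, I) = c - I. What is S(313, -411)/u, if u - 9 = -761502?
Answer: 721/761493 ≈ 0.00094682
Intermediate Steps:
u = -761493 (u = 9 - 761502 = -761493)
S(c, I) = 3 + I - c (S(c, I) = 3 - (c - I) = 3 + (I - c) = 3 + I - c)
S(313, -411)/u = (3 - 411 - 1*313)/(-761493) = (3 - 411 - 313)*(-1/761493) = -721*(-1/761493) = 721/761493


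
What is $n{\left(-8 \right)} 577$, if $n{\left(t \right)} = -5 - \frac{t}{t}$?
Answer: $-3462$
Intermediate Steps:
$n{\left(t \right)} = -6$ ($n{\left(t \right)} = -5 - 1 = -6$)
$n{\left(-8 \right)} 577 = \left(-6\right) 577 = -3462$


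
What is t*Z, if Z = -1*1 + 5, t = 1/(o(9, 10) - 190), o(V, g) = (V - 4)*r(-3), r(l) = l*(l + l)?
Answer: -1/25 ≈ -0.040000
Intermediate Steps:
r(l) = 2*l**2 (r(l) = l*(2*l) = 2*l**2)
o(V, g) = -72 + 18*V (o(V, g) = (V - 4)*(2*(-3)**2) = (-4 + V)*(2*9) = (-4 + V)*18 = -72 + 18*V)
t = -1/100 (t = 1/((-72 + 18*9) - 190) = 1/((-72 + 162) - 190) = 1/(90 - 190) = 1/(-100) = -1/100 ≈ -0.010000)
Z = 4 (Z = -1 + 5 = 4)
t*Z = -1/100*4 = -1/25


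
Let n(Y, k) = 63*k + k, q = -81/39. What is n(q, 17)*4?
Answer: 4352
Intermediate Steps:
q = -27/13 (q = -81*1/39 = -27/13 ≈ -2.0769)
n(Y, k) = 64*k
n(q, 17)*4 = (64*17)*4 = 1088*4 = 4352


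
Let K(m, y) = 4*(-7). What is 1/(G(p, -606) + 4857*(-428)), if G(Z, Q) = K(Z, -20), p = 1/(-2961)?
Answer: -1/2078824 ≈ -4.8104e-7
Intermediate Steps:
K(m, y) = -28
p = -1/2961 ≈ -0.00033772
G(Z, Q) = -28
1/(G(p, -606) + 4857*(-428)) = 1/(-28 + 4857*(-428)) = 1/(-28 - 2078796) = 1/(-2078824) = -1/2078824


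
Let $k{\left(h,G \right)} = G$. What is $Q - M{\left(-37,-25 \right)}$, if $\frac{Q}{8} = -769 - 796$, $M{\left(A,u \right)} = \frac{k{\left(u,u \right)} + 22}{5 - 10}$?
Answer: $- \frac{62603}{5} \approx -12521.0$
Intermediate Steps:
$M{\left(A,u \right)} = - \frac{22}{5} - \frac{u}{5}$ ($M{\left(A,u \right)} = \frac{u + 22}{5 - 10} = \frac{22 + u}{-5} = \left(22 + u\right) \left(- \frac{1}{5}\right) = - \frac{22}{5} - \frac{u}{5}$)
$Q = -12520$ ($Q = 8 \left(-769 - 796\right) = 8 \left(-1565\right) = -12520$)
$Q - M{\left(-37,-25 \right)} = -12520 - \left(- \frac{22}{5} - -5\right) = -12520 - \left(- \frac{22}{5} + 5\right) = -12520 - \frac{3}{5} = - \frac{62603}{5}$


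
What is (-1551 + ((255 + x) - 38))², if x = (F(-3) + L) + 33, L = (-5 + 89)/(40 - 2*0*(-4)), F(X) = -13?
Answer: 172108161/100 ≈ 1.7211e+6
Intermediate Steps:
L = 21/10 (L = 84/(40 + 0*(-4)) = 84/(40 + 0) = 84/40 = 84*(1/40) = 21/10 ≈ 2.1000)
x = 221/10 (x = (-13 + 21/10) + 33 = -109/10 + 33 = 221/10 ≈ 22.100)
(-1551 + ((255 + x) - 38))² = (-1551 + ((255 + 221/10) - 38))² = (-1551 + (2771/10 - 38))² = (-1551 + 2391/10)² = (-13119/10)² = 172108161/100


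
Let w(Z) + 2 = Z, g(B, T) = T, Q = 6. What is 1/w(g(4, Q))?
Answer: 1/4 ≈ 0.25000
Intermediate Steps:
w(Z) = -2 + Z
1/w(g(4, Q)) = 1/(-2 + 6) = 1/4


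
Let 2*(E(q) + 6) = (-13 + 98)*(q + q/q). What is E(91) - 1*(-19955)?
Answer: 23859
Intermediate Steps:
E(q) = 73/2 + 85*q/2 (E(q) = -6 + ((-13 + 98)*(q + q/q))/2 = -6 + (85*(q + 1))/2 = -6 + (85*(1 + q))/2 = -6 + (85 + 85*q)/2 = -6 + (85/2 + 85*q/2) = 73/2 + 85*q/2)
E(91) - 1*(-19955) = (73/2 + (85/2)*91) - 1*(-19955) = (73/2 + 7735/2) + 19955 = 3904 + 19955 = 23859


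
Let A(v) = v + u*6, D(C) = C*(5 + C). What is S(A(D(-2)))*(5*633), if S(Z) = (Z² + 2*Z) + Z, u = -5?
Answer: 3760020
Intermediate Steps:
A(v) = -30 + v (A(v) = v - 5*6 = v - 30 = -30 + v)
S(Z) = Z² + 3*Z
S(A(D(-2)))*(5*633) = ((-30 - 2*(5 - 2))*(3 + (-30 - 2*(5 - 2))))*(5*633) = ((-30 - 2*3)*(3 + (-30 - 2*3)))*3165 = ((-30 - 6)*(3 + (-30 - 6)))*3165 = -36*(3 - 36)*3165 = -36*(-33)*3165 = 1188*3165 = 3760020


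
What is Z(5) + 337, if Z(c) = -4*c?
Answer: 317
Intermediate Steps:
Z(5) + 337 = -4*5 + 337 = -20 + 337 = 317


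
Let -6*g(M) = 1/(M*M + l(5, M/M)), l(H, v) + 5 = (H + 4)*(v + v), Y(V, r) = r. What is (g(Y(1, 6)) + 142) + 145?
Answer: 84377/294 ≈ 287.00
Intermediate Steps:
l(H, v) = -5 + 2*v*(4 + H) (l(H, v) = -5 + (H + 4)*(v + v) = -5 + (4 + H)*(2*v) = -5 + 2*v*(4 + H))
g(M) = -1/(6*(13 + M²)) (g(M) = -1/(6*(M*M + (-5 + 8*(M/M) + 2*5*(M/M)))) = -1/(6*(M² + (-5 + 8*1 + 2*5*1))) = -1/(6*(M² + (-5 + 8 + 10))) = -1/(6*(M² + 13)) = -1/(6*(13 + M²)))
(g(Y(1, 6)) + 142) + 145 = (-1/(78 + 6*6²) + 142) + 145 = (-1/(78 + 6*36) + 142) + 145 = (-1/(78 + 216) + 142) + 145 = (-1/294 + 142) + 145 = 41747/294 + 145 = 84377/294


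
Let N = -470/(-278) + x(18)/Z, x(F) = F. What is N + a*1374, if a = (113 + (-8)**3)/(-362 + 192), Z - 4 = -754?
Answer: 953034961/295375 ≈ 3226.5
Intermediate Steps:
Z = -750 (Z = 4 - 754 = -750)
a = 399/170 (a = (113 - 512)/(-170) = -399*(-1/170) = 399/170 ≈ 2.3471)
N = 28958/17375 (N = -470/(-278) + 18/(-750) = -470*(-1/278) + 18*(-1/750) = 235/139 - 3/125 = 28958/17375 ≈ 1.6666)
N + a*1374 = 28958/17375 + (399/170)*1374 = 28958/17375 + 274113/85 = 953034961/295375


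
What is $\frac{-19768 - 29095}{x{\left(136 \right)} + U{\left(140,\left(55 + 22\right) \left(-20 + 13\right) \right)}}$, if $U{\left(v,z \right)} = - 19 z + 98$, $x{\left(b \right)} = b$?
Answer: $- \frac{48863}{10475} \approx -4.6647$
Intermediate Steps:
$U{\left(v,z \right)} = 98 - 19 z$
$\frac{-19768 - 29095}{x{\left(136 \right)} + U{\left(140,\left(55 + 22\right) \left(-20 + 13\right) \right)}} = \frac{-19768 - 29095}{136 - \left(-98 + 19 \left(55 + 22\right) \left(-20 + 13\right)\right)} = - \frac{48863}{136 - \left(-98 + 19 \cdot 77 \left(-7\right)\right)} = - \frac{48863}{136 + \left(98 - -10241\right)} = - \frac{48863}{136 + \left(98 + 10241\right)} = - \frac{48863}{136 + 10339} = - \frac{48863}{10475}$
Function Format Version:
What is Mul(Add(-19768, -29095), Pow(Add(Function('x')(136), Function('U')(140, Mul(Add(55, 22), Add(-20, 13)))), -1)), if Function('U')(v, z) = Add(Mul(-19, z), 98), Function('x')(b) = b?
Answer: Rational(-48863, 10475) ≈ -4.6647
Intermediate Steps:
Function('U')(v, z) = Add(98, Mul(-19, z))
Mul(Add(-19768, -29095), Pow(Add(Function('x')(136), Function('U')(140, Mul(Add(55, 22), Add(-20, 13)))), -1)) = Mul(Add(-19768, -29095), Pow(Add(136, Add(98, Mul(-19, Mul(Add(55, 22), Add(-20, 13))))), -1)) = Mul(-48863, Pow(Add(136, Add(98, Mul(-19, Mul(77, -7)))), -1)) = Mul(-48863, Pow(Add(136, Add(98, Mul(-19, -539))), -1)) = Mul(-48863, Pow(Add(136, Add(98, 10241)), -1)) = Mul(-48863, Pow(Add(136, 10339), -1)) = Mul(-48863, Pow(10475, -1)) = Mul(-48863, Rational(1, 10475)) = Rational(-48863, 10475)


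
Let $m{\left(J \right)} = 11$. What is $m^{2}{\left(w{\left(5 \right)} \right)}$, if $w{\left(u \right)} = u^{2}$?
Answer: $121$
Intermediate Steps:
$m^{2}{\left(w{\left(5 \right)} \right)} = 11^{2} = 121$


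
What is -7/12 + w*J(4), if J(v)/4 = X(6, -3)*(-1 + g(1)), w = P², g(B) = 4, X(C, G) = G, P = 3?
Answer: -3895/12 ≈ -324.58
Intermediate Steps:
w = 9 (w = 3² = 9)
J(v) = -36 (J(v) = 4*(-3*(-1 + 4)) = 4*(-3*3) = 4*(-9) = -36)
-7/12 + w*J(4) = -7/12 + 9*(-36) = -7*1/12 - 324 = -7/12 - 324 = -3895/12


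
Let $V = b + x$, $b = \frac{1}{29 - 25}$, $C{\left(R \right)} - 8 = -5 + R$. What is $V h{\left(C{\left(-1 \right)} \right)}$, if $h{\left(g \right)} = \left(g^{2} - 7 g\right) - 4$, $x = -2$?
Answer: $\frac{49}{2} \approx 24.5$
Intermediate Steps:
$C{\left(R \right)} = 3 + R$ ($C{\left(R \right)} = 8 + \left(-5 + R\right) = 3 + R$)
$b = \frac{1}{4} \approx 0.25$
$h{\left(g \right)} = -4 + g^{2} - 7 g$
$V = - \frac{7}{4}$ ($V = \frac{1}{4} - 2 = - \frac{7}{4} \approx -1.75$)
$V h{\left(C{\left(-1 \right)} \right)} = - \frac{7 \left(-4 + \left(3 - 1\right)^{2} - 7 \left(3 - 1\right)\right)}{4} = - \frac{7 \left(-4 + 2^{2} - 14\right)}{4} = - \frac{7 \left(-4 + 4 - 14\right)}{4} = \left(- \frac{7}{4}\right) \left(-14\right) = \frac{49}{2}$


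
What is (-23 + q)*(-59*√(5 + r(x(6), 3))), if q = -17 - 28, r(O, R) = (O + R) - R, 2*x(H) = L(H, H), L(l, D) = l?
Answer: 8024*√2 ≈ 11348.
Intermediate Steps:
x(H) = H/2
r(O, R) = O
q = -45
(-23 + q)*(-59*√(5 + r(x(6), 3))) = (-23 - 45)*(-59*√(5 + (½)*6)) = -(-4012)*√(5 + 3) = -(-4012)*√8 = -(-4012)*2*√2 = -(-8024)*√2 = 8024*√2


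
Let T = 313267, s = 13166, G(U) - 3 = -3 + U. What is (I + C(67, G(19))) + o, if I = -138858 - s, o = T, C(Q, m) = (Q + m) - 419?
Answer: 160910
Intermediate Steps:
G(U) = U (G(U) = 3 + (-3 + U) = U)
C(Q, m) = -419 + Q + m
o = 313267
I = -152024 (I = -138858 - 1*13166 = -138858 - 13166 = -152024)
(I + C(67, G(19))) + o = (-152024 + (-419 + 67 + 19)) + 313267 = (-152024 - 333) + 313267 = -152357 + 313267 = 160910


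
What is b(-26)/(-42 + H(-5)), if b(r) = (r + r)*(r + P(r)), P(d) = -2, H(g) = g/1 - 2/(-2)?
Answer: -728/23 ≈ -31.652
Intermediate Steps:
H(g) = 1 + g (H(g) = g*1 - 2*(-1/2) = g + 1 = 1 + g)
b(r) = 2*r*(-2 + r) (b(r) = (r + r)*(r - 2) = (2*r)*(-2 + r) = 2*r*(-2 + r))
b(-26)/(-42 + H(-5)) = (2*(-26)*(-2 - 26))/(-42 + (1 - 5)) = (2*(-26)*(-28))/(-42 - 4) = 1456/(-46) = -1/46*1456 = -728/23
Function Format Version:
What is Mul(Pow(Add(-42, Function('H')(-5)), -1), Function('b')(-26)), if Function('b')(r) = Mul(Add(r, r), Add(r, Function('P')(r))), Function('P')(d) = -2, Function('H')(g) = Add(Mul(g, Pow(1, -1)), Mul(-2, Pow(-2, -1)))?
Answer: Rational(-728, 23) ≈ -31.652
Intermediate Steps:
Function('H')(g) = Add(1, g) (Function('H')(g) = Add(Mul(g, 1), Mul(-2, Rational(-1, 2))) = Add(g, 1) = Add(1, g))
Function('b')(r) = Mul(2, r, Add(-2, r)) (Function('b')(r) = Mul(Add(r, r), Add(r, -2)) = Mul(Mul(2, r), Add(-2, r)) = Mul(2, r, Add(-2, r)))
Mul(Pow(Add(-42, Function('H')(-5)), -1), Function('b')(-26)) = Mul(Pow(Add(-42, Add(1, -5)), -1), Mul(2, -26, Add(-2, -26))) = Mul(Pow(Add(-42, -4), -1), Mul(2, -26, -28)) = Mul(Pow(-46, -1), 1456) = Mul(Rational(-1, 46), 1456) = Rational(-728, 23)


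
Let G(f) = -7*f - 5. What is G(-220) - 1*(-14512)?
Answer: 16047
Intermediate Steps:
G(f) = -5 - 7*f
G(-220) - 1*(-14512) = (-5 - 7*(-220)) - 1*(-14512) = (-5 + 1540) + 14512 = 1535 + 14512 = 16047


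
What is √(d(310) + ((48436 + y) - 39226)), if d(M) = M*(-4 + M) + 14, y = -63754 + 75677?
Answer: √116007 ≈ 340.60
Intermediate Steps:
y = 11923
d(M) = 14 + M*(-4 + M)
√(d(310) + ((48436 + y) - 39226)) = √((14 + 310² - 4*310) + ((48436 + 11923) - 39226)) = √((14 + 96100 - 1240) + (60359 - 39226)) = √(94874 + 21133) = √116007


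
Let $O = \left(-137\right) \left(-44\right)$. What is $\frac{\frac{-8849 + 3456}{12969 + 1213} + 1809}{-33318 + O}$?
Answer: $- \frac{5129969}{77405356} \approx -0.066274$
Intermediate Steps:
$O = 6028$
$\frac{\frac{-8849 + 3456}{12969 + 1213} + 1809}{-33318 + O} = \frac{\frac{-8849 + 3456}{12969 + 1213} + 1809}{-33318 + 6028} = \frac{- \frac{5393}{14182} + 1809}{-27290} = \left(\left(-5393\right) \frac{1}{14182} + 1809\right) \left(- \frac{1}{27290}\right) = \left(- \frac{5393}{14182} + 1809\right) \left(- \frac{1}{27290}\right) = \frac{25649845}{14182} \left(- \frac{1}{27290}\right) = - \frac{5129969}{77405356}$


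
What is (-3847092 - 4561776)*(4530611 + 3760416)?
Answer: -69718151627436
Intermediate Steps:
(-3847092 - 4561776)*(4530611 + 3760416) = -8408868*8291027 = -69718151627436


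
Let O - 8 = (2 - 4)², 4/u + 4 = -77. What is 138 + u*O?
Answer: 3710/27 ≈ 137.41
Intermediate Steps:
u = -4/81 (u = 4/(-4 - 77) = 4/(-81) = 4*(-1/81) = -4/81 ≈ -0.049383)
O = 12 (O = 8 + (2 - 4)² = 8 + (-2)² = 8 + 4 = 12)
138 + u*O = 138 - 4/81*12 = 138 - 16/27 = 3710/27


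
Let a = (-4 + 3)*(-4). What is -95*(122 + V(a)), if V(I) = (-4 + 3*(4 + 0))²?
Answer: -17670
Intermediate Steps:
a = 4 (a = -1*(-4) = 4)
V(I) = 64 (V(I) = (-4 + 3*4)² = (-4 + 12)² = 8² = 64)
-95*(122 + V(a)) = -95*(122 + 64) = -95*186 = -17670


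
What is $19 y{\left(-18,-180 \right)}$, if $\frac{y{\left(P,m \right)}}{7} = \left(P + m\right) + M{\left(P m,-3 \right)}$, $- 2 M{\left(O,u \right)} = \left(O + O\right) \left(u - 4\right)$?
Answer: $2990106$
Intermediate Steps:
$M{\left(O,u \right)} = - O \left(-4 + u\right)$ ($M{\left(O,u \right)} = - \frac{\left(O + O\right) \left(u - 4\right)}{2} = - \frac{2 O \left(-4 + u\right)}{2} = - O \left(-4 + u\right)$)
$y{\left(P,m \right)} = 7 P + 7 m + 49 P m$ ($y{\left(P,m \right)} = 7 \left(\left(P + m\right) + P m \left(4 - -3\right)\right) = 7 \left(\left(P + m\right) + P m \left(4 + 3\right)\right) = 7 \left(\left(P + m\right) + P m 7\right) = 7 \left(\left(P + m\right) + 7 P m\right) = 7 \left(P + m + 7 P m\right) = 7 P + 7 m + 49 P m$)
$19 y{\left(-18,-180 \right)} = 19 \left(7 \left(-18\right) + 7 \left(-180\right) + 49 \left(-18\right) \left(-180\right)\right) = 19 \left(-126 - 1260 + 158760\right) = 19 \cdot 157374 = 2990106$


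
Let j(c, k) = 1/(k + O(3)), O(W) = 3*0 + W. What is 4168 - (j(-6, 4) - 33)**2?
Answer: 151332/49 ≈ 3088.4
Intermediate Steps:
O(W) = W (O(W) = 0 + W = W)
j(c, k) = 1/(3 + k) (j(c, k) = 1/(k + 3) = 1/(3 + k))
4168 - (j(-6, 4) - 33)**2 = 4168 - (1/(3 + 4) - 33)**2 = 4168 - (1/7 - 33)**2 = 4168 - (-230/7)**2 = 4168 - 1*52900/49 = 4168 - 52900/49 = 151332/49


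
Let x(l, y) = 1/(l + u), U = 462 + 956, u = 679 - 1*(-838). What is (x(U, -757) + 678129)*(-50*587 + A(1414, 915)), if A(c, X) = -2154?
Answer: -62702682638464/2935 ≈ -2.1364e+10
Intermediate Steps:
u = 1517 (u = 679 + 838 = 1517)
U = 1418
x(l, y) = 1/(1517 + l) (x(l, y) = 1/(l + 1517) = 1/(1517 + l))
(x(U, -757) + 678129)*(-50*587 + A(1414, 915)) = (1/(1517 + 1418) + 678129)*(-50*587 - 2154) = (1/2935 + 678129)*(-29350 - 2154) = (1/2935 + 678129)*(-31504) = (1990308616/2935)*(-31504) = -62702682638464/2935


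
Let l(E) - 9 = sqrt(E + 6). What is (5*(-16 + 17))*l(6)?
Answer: 45 + 10*sqrt(3) ≈ 62.320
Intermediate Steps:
l(E) = 9 + sqrt(6 + E) (l(E) = 9 + sqrt(E + 6) = 9 + sqrt(6 + E))
(5*(-16 + 17))*l(6) = (5*(-16 + 17))*(9 + sqrt(6 + 6)) = (5*1)*(9 + sqrt(12)) = 5*(9 + 2*sqrt(3)) = 45 + 10*sqrt(3)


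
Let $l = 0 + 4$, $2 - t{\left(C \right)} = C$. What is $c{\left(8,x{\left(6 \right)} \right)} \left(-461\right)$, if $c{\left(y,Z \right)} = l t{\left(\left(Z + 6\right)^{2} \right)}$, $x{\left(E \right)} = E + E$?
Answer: $593768$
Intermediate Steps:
$x{\left(E \right)} = 2 E$
$t{\left(C \right)} = 2 - C$
$l = 4$
$c{\left(y,Z \right)} = 8 - 4 \left(6 + Z\right)^{2}$ ($c{\left(y,Z \right)} = 4 \left(2 - \left(Z + 6\right)^{2}\right) = 4 \left(2 - \left(6 + Z\right)^{2}\right) = 8 - 4 \left(6 + Z\right)^{2}$)
$c{\left(8,x{\left(6 \right)} \right)} \left(-461\right) = \left(8 - 4 \left(6 + 2 \cdot 6\right)^{2}\right) \left(-461\right) = \left(8 - 4 \left(6 + 12\right)^{2}\right) \left(-461\right) = \left(8 - 4 \cdot 18^{2}\right) \left(-461\right) = \left(8 - 1296\right) \left(-461\right) = \left(-1288\right) \left(-461\right) = 593768$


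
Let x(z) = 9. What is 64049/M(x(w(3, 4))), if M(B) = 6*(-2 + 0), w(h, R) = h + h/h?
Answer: -64049/12 ≈ -5337.4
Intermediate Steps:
w(h, R) = 1 + h (w(h, R) = h + 1 = 1 + h)
M(B) = -12 (M(B) = 6*(-2) = -12)
64049/M(x(w(3, 4))) = 64049/(-12) = 64049*(-1/12) = -64049/12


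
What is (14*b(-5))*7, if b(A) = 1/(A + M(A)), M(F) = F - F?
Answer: -98/5 ≈ -19.600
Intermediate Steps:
M(F) = 0
b(A) = 1/A (b(A) = 1/(A + 0) = 1/A)
(14*b(-5))*7 = (14/(-5))*7 = (14*(-1/5))*7 = -14/5*7 = -98/5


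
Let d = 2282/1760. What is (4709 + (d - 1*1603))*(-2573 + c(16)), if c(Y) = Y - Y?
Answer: -7035665233/880 ≈ -7.9951e+6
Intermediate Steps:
d = 1141/880 (d = 2282*(1/1760) = 1141/880 ≈ 1.2966)
c(Y) = 0
(4709 + (d - 1*1603))*(-2573 + c(16)) = (4709 + (1141/880 - 1*1603))*(-2573 + 0) = (4709 + (1141/880 - 1603))*(-2573) = (4709 - 1409499/880)*(-2573) = (2734421/880)*(-2573) = -7035665233/880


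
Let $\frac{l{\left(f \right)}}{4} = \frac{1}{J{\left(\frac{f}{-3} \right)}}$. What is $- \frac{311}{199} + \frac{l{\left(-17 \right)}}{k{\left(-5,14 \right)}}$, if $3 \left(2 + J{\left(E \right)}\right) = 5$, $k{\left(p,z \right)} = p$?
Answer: $\frac{833}{995} \approx 0.83719$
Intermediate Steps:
$J{\left(E \right)} = - \frac{1}{3}$ ($J{\left(E \right)} = -2 + \frac{1}{3} \cdot 5 = -2 + \frac{5}{3} = - \frac{1}{3}$)
$l{\left(f \right)} = -12$ ($l{\left(f \right)} = \frac{4}{- \frac{1}{3}} = 4 \left(-3\right) = -12$)
$- \frac{311}{199} + \frac{l{\left(-17 \right)}}{k{\left(-5,14 \right)}} = - \frac{311}{199} - \frac{12}{-5} = \left(-311\right) \frac{1}{199} - - \frac{12}{5} = - \frac{311}{199} + \frac{12}{5} = \frac{833}{995}$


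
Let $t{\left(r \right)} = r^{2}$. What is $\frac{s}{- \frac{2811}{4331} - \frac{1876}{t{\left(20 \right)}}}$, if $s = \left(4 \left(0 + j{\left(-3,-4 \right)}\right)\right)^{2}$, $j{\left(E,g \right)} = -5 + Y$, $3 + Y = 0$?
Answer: $- \frac{443494400}{2312339} \approx -191.79$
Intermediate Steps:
$Y = -3$ ($Y = -3 + 0 = -3$)
$j{\left(E,g \right)} = -8$ ($j{\left(E,g \right)} = -5 - 3 = -8$)
$s = 1024$ ($s = \left(4 \left(0 - 8\right)\right)^{2} = \left(4 \left(-8\right)\right)^{2} = \left(-32\right)^{2} = 1024$)
$\frac{s}{- \frac{2811}{4331} - \frac{1876}{t{\left(20 \right)}}} = \frac{1024}{- \frac{2811}{4331} - \frac{1876}{20^{2}}} = \frac{1024}{\left(-2811\right) \frac{1}{4331} - \frac{1876}{400}} = \frac{1024}{- \frac{2811}{4331} - \frac{469}{100}} = \frac{1024}{- \frac{2312339}{433100}} = 1024 \left(- \frac{433100}{2312339}\right) = - \frac{443494400}{2312339}$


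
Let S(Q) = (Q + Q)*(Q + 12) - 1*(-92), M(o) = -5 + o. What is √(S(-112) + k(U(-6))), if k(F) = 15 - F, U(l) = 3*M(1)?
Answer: √22519 ≈ 150.06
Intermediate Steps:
U(l) = -12 (U(l) = 3*(-5 + 1) = 3*(-4) = -12)
S(Q) = 92 + 2*Q*(12 + Q) (S(Q) = (2*Q)*(12 + Q) + 92 = 2*Q*(12 + Q) + 92 = 92 + 2*Q*(12 + Q))
√(S(-112) + k(U(-6))) = √((92 + 2*(-112)² + 24*(-112)) + (15 - 1*(-12))) = √((92 + 2*12544 - 2688) + (15 + 12)) = √((92 + 25088 - 2688) + 27) = √(22492 + 27) = √22519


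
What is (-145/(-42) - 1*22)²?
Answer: 606841/1764 ≈ 344.01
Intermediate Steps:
(-145/(-42) - 1*22)² = (-145*(-1/42) - 22)² = (145/42 - 22)² = (-779/42)² = 606841/1764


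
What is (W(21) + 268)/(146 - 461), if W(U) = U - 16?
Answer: -13/15 ≈ -0.86667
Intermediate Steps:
W(U) = -16 + U
(W(21) + 268)/(146 - 461) = ((-16 + 21) + 268)/(146 - 461) = (5 + 268)/(-315) = 273*(-1/315) = -13/15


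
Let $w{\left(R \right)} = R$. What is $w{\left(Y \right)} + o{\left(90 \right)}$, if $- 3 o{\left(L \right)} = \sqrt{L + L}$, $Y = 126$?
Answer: $126 - 2 \sqrt{5} \approx 121.53$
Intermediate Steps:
$o{\left(L \right)} = - \frac{\sqrt{2} \sqrt{L}}{3}$ ($o{\left(L \right)} = - \frac{\sqrt{L + L}}{3} = - \frac{\sqrt{2 L}}{3} = - \frac{\sqrt{2} \sqrt{L}}{3}$)
$w{\left(Y \right)} + o{\left(90 \right)} = 126 - \frac{\sqrt{2} \sqrt{90}}{3} = 126 - \frac{\sqrt{2} \cdot 3 \sqrt{10}}{3} = 126 - 2 \sqrt{5}$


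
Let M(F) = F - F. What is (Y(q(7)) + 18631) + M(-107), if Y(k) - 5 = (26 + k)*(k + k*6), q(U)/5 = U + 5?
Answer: 54756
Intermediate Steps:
q(U) = 25 + 5*U (q(U) = 5*(U + 5) = 5*(5 + U) = 25 + 5*U)
M(F) = 0
Y(k) = 5 + 7*k*(26 + k) (Y(k) = 5 + (26 + k)*(k + k*6) = 5 + (26 + k)*(k + 6*k) = 5 + (26 + k)*(7*k) = 5 + 7*k*(26 + k))
(Y(q(7)) + 18631) + M(-107) = ((5 + 7*(25 + 5*7)**2 + 182*(25 + 5*7)) + 18631) + 0 = ((5 + 7*(25 + 35)**2 + 182*(25 + 35)) + 18631) + 0 = ((5 + 7*60**2 + 182*60) + 18631) + 0 = ((5 + 7*3600 + 10920) + 18631) + 0 = ((5 + 25200 + 10920) + 18631) + 0 = (36125 + 18631) + 0 = 54756 + 0 = 54756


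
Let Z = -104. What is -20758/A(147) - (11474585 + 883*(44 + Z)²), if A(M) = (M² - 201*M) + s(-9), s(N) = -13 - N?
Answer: -58188581456/3971 ≈ -1.4653e+7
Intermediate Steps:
A(M) = -4 + M² - 201*M (A(M) = (M² - 201*M) + (-13 - 1*(-9)) = (M² - 201*M) + (-13 + 9) = (M² - 201*M) - 4 = -4 + M² - 201*M)
-20758/A(147) - (11474585 + 883*(44 + Z)²) = -20758/(-4 + 147² - 201*147) - (11474585 + 883*(44 - 104)²) = -20758/(-4 + 21609 - 29547) - 883/(1/(12995 + (-60)²)) = -20758/(-7942) - 883/(1/(12995 + 3600)) = -20758*(-1/7942) - 883/(1/16595) = 10379/3971 - 883/1/16595 = 10379/3971 - 883*16595 = 10379/3971 - 14653385 = -58188581456/3971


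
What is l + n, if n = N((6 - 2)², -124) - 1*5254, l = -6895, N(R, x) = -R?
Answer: -12165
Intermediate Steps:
n = -5270 (n = -(6 - 2)² - 1*5254 = -1*4² - 5254 = -1*16 - 5254 = -16 - 5254 = -5270)
l + n = -6895 - 5270 = -12165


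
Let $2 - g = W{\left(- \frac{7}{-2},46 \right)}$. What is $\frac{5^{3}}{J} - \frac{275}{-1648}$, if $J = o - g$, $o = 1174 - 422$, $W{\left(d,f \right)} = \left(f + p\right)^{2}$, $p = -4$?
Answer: $\frac{448675}{2071536} \approx 0.21659$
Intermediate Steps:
$W{\left(d,f \right)} = \left(-4 + f\right)^{2}$ ($W{\left(d,f \right)} = \left(f - 4\right)^{2} = \left(-4 + f\right)^{2}$)
$o = 752$ ($o = 1174 - 422 = 752$)
$g = -1762$ ($g = 2 - \left(-4 + 46\right)^{2} = 2 - 42^{2} = 2 - 1764 = -1762$)
$J = 2514$ ($J = 752 - -1762 = 752 + 1762 = 2514$)
$\frac{5^{3}}{J} - \frac{275}{-1648} = \frac{5^{3}}{2514} - \frac{275}{-1648} = 125 \cdot \frac{1}{2514} - - \frac{275}{1648} = \frac{125}{2514} + \frac{275}{1648} = \frac{448675}{2071536}$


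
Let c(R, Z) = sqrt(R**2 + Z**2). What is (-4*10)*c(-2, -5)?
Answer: -40*sqrt(29) ≈ -215.41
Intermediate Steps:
(-4*10)*c(-2, -5) = (-4*10)*sqrt((-2)**2 + (-5)**2) = -40*sqrt(4 + 25) = -40*sqrt(29)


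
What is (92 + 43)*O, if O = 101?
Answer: 13635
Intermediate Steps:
(92 + 43)*O = (92 + 43)*101 = 135*101 = 13635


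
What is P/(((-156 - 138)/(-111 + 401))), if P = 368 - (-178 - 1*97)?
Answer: -93235/147 ≈ -634.25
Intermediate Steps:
P = 643 (P = 368 - (-178 - 97) = 368 - 1*(-275) = 368 + 275 = 643)
P/(((-156 - 138)/(-111 + 401))) = 643/(((-156 - 138)/(-111 + 401))) = 643/((-294/290)) = 643/((-294*1/290)) = 643/(-147/145) = 643*(-145/147) = -93235/147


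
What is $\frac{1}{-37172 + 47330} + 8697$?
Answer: $\frac{88344127}{10158} \approx 8697.0$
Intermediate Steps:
$\frac{1}{-37172 + 47330} + 8697 = \frac{1}{10158} + 8697 = \frac{88344127}{10158}$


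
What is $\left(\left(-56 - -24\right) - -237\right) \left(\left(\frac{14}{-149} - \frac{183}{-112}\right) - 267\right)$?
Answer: $- \frac{908149385}{16688} \approx -54419.0$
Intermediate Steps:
$\left(\left(-56 - -24\right) - -237\right) \left(\left(\frac{14}{-149} - \frac{183}{-112}\right) - 267\right) = \left(\left(-56 + 24\right) + 237\right) \left(\left(14 \left(- \frac{1}{149}\right) - - \frac{183}{112}\right) - 267\right) = \left(-32 + 237\right) \left(\left(- \frac{14}{149} + \frac{183}{112}\right) - 267\right) = 205 \left(\frac{25699}{16688} - 267\right) = 205 \left(- \frac{4429997}{16688}\right) = - \frac{908149385}{16688}$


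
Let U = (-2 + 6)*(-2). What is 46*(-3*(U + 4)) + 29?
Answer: 581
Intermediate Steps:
U = -8 (U = 4*(-2) = -8)
46*(-3*(U + 4)) + 29 = 46*(-3*(-8 + 4)) + 29 = 46*(-3*(-4)) + 29 = 46*12 + 29 = 552 + 29 = 581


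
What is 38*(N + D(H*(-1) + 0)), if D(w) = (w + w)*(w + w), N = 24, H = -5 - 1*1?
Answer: 6384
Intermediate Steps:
H = -6 (H = -5 - 1 = -6)
D(w) = 4*w**2 (D(w) = (2*w)*(2*w) = 4*w**2)
38*(N + D(H*(-1) + 0)) = 38*(24 + 4*(-6*(-1) + 0)**2) = 38*(24 + 4*(6 + 0)**2) = 38*(24 + 4*6**2) = 38*(24 + 4*36) = 38*(24 + 144) = 38*168 = 6384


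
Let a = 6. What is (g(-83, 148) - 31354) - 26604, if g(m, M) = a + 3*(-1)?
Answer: -57955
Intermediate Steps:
g(m, M) = 3 (g(m, M) = 6 + 3*(-1) = 6 - 3 = 3)
(g(-83, 148) - 31354) - 26604 = (3 - 31354) - 26604 = -31351 - 26604 = -57955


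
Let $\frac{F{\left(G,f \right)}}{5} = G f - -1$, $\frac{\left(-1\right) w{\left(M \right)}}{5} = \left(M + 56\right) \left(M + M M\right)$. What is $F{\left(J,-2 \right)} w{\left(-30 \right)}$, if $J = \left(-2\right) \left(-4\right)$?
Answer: $8482500$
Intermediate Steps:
$w{\left(M \right)} = - 5 \left(56 + M\right) \left(M + M^{2}\right)$ ($w{\left(M \right)} = - 5 \left(M + 56\right) \left(M + M M\right) = - 5 \left(56 + M\right) \left(M + M^{2}\right)$)
$J = 8$
$F{\left(G,f \right)} = 5 + 5 G f$ ($F{\left(G,f \right)} = 5 \left(G f - -1\right) = 5 \left(G f + \left(-1 + 2\right)\right) = 5 \left(G f + 1\right) = 5 \left(1 + G f\right) = 5 + 5 G f$)
$F{\left(J,-2 \right)} w{\left(-30 \right)} = \left(5 + 5 \cdot 8 \left(-2\right)\right) \left(\left(-5\right) \left(-30\right) \left(56 + \left(-30\right)^{2} + 57 \left(-30\right)\right)\right) = \left(5 - 80\right) \left(\left(-5\right) \left(-30\right) \left(56 + 900 - 1710\right)\right) = - 75 \left(\left(-5\right) \left(-30\right) \left(-754\right)\right) = \left(-75\right) \left(-113100\right) = 8482500$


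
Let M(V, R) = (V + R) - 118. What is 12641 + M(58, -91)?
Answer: 12490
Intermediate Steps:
M(V, R) = -118 + R + V (M(V, R) = (R + V) - 118 = -118 + R + V)
12641 + M(58, -91) = 12641 + (-118 - 91 + 58) = 12641 - 151 = 12490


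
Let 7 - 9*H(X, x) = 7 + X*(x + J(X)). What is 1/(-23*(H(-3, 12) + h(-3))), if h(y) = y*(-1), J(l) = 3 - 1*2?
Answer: -3/506 ≈ -0.0059289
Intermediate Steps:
J(l) = 1 (J(l) = 3 - 2 = 1)
h(y) = -y
H(X, x) = -X*(1 + x)/9 (H(X, x) = 7/9 - (7 + X*(x + 1))/9 = 7/9 - (7 + X*(1 + x))/9 = 7/9 + (-7/9 - X*(1 + x)/9) = -X*(1 + x)/9)
1/(-23*(H(-3, 12) + h(-3))) = 1/(-23*(-⅑*(-3)*(1 + 12) - 1*(-3))) = 1/(-23*(-⅑*(-3)*13 + 3)) = 1/(-23*(13/3 + 3)) = 1/(-23*22/3) = 1/(-506/3) = -3/506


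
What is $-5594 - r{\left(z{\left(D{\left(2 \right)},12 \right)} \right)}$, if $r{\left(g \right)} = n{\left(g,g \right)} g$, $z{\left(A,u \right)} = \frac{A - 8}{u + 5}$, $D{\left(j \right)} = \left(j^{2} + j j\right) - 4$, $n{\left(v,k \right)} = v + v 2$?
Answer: $- \frac{1616714}{289} \approx -5594.2$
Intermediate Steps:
$n{\left(v,k \right)} = 3 v$ ($n{\left(v,k \right)} = v + 2 v = 3 v$)
$D{\left(j \right)} = -4 + 2 j^{2}$ ($D{\left(j \right)} = \left(j^{2} + j^{2}\right) - 4 = 2 j^{2} - 4 = -4 + 2 j^{2}$)
$z{\left(A,u \right)} = \frac{-8 + A}{5 + u}$
$r{\left(g \right)} = 3 g^{2}$ ($r{\left(g \right)} = 3 g g = 3 g^{2}$)
$-5594 - r{\left(z{\left(D{\left(2 \right)},12 \right)} \right)} = -5594 - 3 \left(\frac{-8 - \left(4 - 2 \cdot 2^{2}\right)}{5 + 12}\right)^{2} = -5594 - 3 \left(\frac{-8 + \left(-4 + 2 \cdot 4\right)}{17}\right)^{2} = -5594 - 3 \left(\frac{-8 + \left(-4 + 8\right)}{17}\right)^{2} = -5594 - 3 \left(\frac{-8 + 4}{17}\right)^{2} = -5594 - 3 \left(\frac{1}{17} \left(-4\right)\right)^{2} = -5594 - 3 \left(- \frac{4}{17}\right)^{2} = -5594 - 3 \cdot \frac{16}{289} = -5594 - \frac{48}{289} = - \frac{1616714}{289}$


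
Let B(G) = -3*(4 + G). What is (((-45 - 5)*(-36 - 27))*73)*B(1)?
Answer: -3449250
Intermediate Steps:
B(G) = -12 - 3*G
(((-45 - 5)*(-36 - 27))*73)*B(1) = (((-45 - 5)*(-36 - 27))*73)*(-12 - 3*1) = (-50*(-63)*73)*(-12 - 3) = (3150*73)*(-15) = 229950*(-15) = -3449250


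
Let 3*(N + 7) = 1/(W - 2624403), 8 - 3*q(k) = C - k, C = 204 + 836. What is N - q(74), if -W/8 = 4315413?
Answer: 34807401458/111443121 ≈ 312.33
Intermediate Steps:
W = -34523304 (W = -8*4315413 = -34523304)
C = 1040
q(k) = -344 + k/3 (q(k) = 8/3 - (1040 - k)/3 = 8/3 + (-1040/3 + k/3) = -344 + k/3)
N = -780101848/111443121 (N = -7 + 1/(3*(-34523304 - 2624403)) = -7 + (⅓)/(-37147707) = -7 + (⅓)*(-1/37147707) = -7 - 1/111443121 = -780101848/111443121 ≈ -7.0000)
N - q(74) = -780101848/111443121 - (-344 + (⅓)*74) = -780101848/111443121 - (-344 + 74/3) = -780101848/111443121 - 1*(-958/3) = -780101848/111443121 + 958/3 = 34807401458/111443121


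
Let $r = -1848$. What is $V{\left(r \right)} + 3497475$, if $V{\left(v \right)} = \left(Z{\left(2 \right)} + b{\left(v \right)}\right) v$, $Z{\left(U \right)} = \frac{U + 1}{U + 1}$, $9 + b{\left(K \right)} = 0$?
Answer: $3512259$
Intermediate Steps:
$b{\left(K \right)} = -9$ ($b{\left(K \right)} = -9 + 0 = -9$)
$Z{\left(U \right)} = 1$ ($Z{\left(U \right)} = \frac{1 + U}{1 + U} = 1$)
$V{\left(v \right)} = - 8 v$ ($V{\left(v \right)} = \left(1 - 9\right) v = - 8 v$)
$V{\left(r \right)} + 3497475 = \left(-8\right) \left(-1848\right) + 3497475 = 14784 + 3497475 = 3512259$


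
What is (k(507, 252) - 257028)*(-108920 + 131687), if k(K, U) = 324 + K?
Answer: -5832837099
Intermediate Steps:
(k(507, 252) - 257028)*(-108920 + 131687) = ((324 + 507) - 257028)*(-108920 + 131687) = (831 - 257028)*22767 = -256197*22767 = -5832837099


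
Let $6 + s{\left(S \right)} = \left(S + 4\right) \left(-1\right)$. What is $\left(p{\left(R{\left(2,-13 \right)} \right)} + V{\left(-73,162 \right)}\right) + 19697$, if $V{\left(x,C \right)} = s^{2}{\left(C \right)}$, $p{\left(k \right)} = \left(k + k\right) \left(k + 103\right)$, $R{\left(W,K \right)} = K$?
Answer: $46941$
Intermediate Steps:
$s{\left(S \right)} = -10 - S$ ($s{\left(S \right)} = -6 + \left(S + 4\right) \left(-1\right) = -6 + \left(4 + S\right) \left(-1\right) = -6 - \left(4 + S\right) = -10 - S$)
$p{\left(k \right)} = 2 k \left(103 + k\right)$
$V{\left(x,C \right)} = \left(-10 - C\right)^{2}$
$\left(p{\left(R{\left(2,-13 \right)} \right)} + V{\left(-73,162 \right)}\right) + 19697 = \left(2 \left(-13\right) \left(103 - 13\right) + \left(10 + 162\right)^{2}\right) + 19697 = \left(2 \left(-13\right) 90 + 172^{2}\right) + 19697 = \left(-2340 + 29584\right) + 19697 = 27244 + 19697 = 46941$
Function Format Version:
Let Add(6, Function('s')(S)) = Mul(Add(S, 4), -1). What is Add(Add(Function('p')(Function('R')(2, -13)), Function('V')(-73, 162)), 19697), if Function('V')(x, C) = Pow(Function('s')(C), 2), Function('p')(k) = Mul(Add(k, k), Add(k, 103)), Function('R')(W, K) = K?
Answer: 46941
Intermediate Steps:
Function('s')(S) = Add(-10, Mul(-1, S)) (Function('s')(S) = Add(-6, Mul(Add(S, 4), -1)) = Add(-6, Mul(Add(4, S), -1)) = Add(-6, Add(-4, Mul(-1, S))) = Add(-10, Mul(-1, S)))
Function('p')(k) = Mul(2, k, Add(103, k)) (Function('p')(k) = Mul(Mul(2, k), Add(103, k)) = Mul(2, k, Add(103, k)))
Function('V')(x, C) = Pow(Add(-10, Mul(-1, C)), 2)
Add(Add(Function('p')(Function('R')(2, -13)), Function('V')(-73, 162)), 19697) = Add(Add(Mul(2, -13, Add(103, -13)), Pow(Add(10, 162), 2)), 19697) = Add(Add(Mul(2, -13, 90), Pow(172, 2)), 19697) = Add(Add(-2340, 29584), 19697) = Add(27244, 19697) = 46941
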